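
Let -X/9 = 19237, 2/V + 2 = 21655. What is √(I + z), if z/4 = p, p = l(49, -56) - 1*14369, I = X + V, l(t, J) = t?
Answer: I*√108029690071611/21653 ≈ 480.01*I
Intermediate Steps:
V = 2/21653 (V = 2/(-2 + 21655) = 2/21653 ≈ 9.2366e-5)
X = -173133 (X = -9*19237 = -173133)
I = -3748848847/21653 (I = -173133 + 2/21653 = -3748848847/21653 ≈ -1.7313e+5)
p = -14320 (p = 49 - 1*14369 = 49 - 14369 = -14320)
z = -57280 (z = 4*(-14320) = -57280)
√(I + z) = √(-3748848847/21653 - 57280) = √(-4989132687/21653) = I*√108029690071611/21653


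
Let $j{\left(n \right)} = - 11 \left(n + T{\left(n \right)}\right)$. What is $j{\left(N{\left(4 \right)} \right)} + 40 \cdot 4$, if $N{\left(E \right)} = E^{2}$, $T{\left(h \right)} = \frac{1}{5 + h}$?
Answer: $- \frac{347}{21} \approx -16.524$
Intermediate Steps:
$j{\left(n \right)} = - 11 n - \frac{11}{5 + n}$ ($j{\left(n \right)} = - 11 \left(n + \frac{1}{5 + n}\right) = - 11 n - \frac{11}{5 + n}$)
$j{\left(N{\left(4 \right)} \right)} + 40 \cdot 4 = \frac{11 \left(-1 - 4^{2} \left(5 + 4^{2}\right)\right)}{5 + 4^{2}} + 40 \cdot 4 = \frac{11 \left(-1 - 16 \left(5 + 16\right)\right)}{5 + 16} + 160 = \frac{11 \left(-1 - 16 \cdot 21\right)}{21} + 160 = 11 \cdot \frac{1}{21} \left(-1 - 336\right) + 160 = 11 \cdot \frac{1}{21} \left(-337\right) + 160 = - \frac{3707}{21} + 160 = - \frac{347}{21}$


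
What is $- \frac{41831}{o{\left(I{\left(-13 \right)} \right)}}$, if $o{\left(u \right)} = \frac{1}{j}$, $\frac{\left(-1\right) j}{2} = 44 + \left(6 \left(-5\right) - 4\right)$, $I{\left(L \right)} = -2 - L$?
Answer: $836620$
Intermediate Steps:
$j = -20$ ($j = - 2 \left(44 + \left(6 \left(-5\right) - 4\right)\right) = - 2 \left(44 - 34\right) = \left(-2\right) 10 = -20$)
$o{\left(u \right)} = - \frac{1}{20}$ ($o{\left(u \right)} = \frac{1}{-20} = - \frac{1}{20}$)
$- \frac{41831}{o{\left(I{\left(-13 \right)} \right)}} = - \frac{41831}{- \frac{1}{20}} = \left(-41831\right) \left(-20\right) = 836620$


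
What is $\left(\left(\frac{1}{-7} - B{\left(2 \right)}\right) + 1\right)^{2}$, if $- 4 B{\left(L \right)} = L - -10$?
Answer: $\frac{729}{49} \approx 14.878$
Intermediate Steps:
$B{\left(L \right)} = - \frac{5}{2} - \frac{L}{4}$ ($B{\left(L \right)} = - \frac{L - -10}{4} = - \frac{L + 10}{4} = - \frac{10 + L}{4} = - \frac{5}{2} - \frac{L}{4}$)
$\left(\left(\frac{1}{-7} - B{\left(2 \right)}\right) + 1\right)^{2} = \left(\left(\frac{1}{-7} - \left(- \frac{5}{2} - \frac{1}{2}\right)\right) + 1\right)^{2} = \left(\left(- \frac{1}{7} - \left(- \frac{5}{2} - \frac{1}{2}\right)\right) + 1\right)^{2} = \left(\left(- \frac{1}{7} - -3\right) + 1\right)^{2} = \left(\left(- \frac{1}{7} + 3\right) + 1\right)^{2} = \left(\frac{20}{7} + 1\right)^{2} = \left(\frac{27}{7}\right)^{2} = \frac{729}{49}$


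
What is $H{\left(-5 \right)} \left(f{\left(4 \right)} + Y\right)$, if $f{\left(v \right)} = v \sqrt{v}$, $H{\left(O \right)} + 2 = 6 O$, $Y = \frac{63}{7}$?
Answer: $-544$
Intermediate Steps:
$Y = 9$ ($Y = 63 \cdot \frac{1}{7} = 9$)
$H{\left(O \right)} = -2 + 6 O$
$f{\left(v \right)} = v^{\frac{3}{2}}$
$H{\left(-5 \right)} \left(f{\left(4 \right)} + Y\right) = \left(-2 + 6 \left(-5\right)\right) \left(4^{\frac{3}{2}} + 9\right) = \left(-2 - 30\right) \left(8 + 9\right) = \left(-32\right) 17 = -544$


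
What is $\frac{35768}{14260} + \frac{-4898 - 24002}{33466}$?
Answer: $\frac{98112236}{59653145} \approx 1.6447$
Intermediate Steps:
$\frac{35768}{14260} + \frac{-4898 - 24002}{33466} = 35768 \cdot \frac{1}{14260} - \frac{14450}{16733} = \frac{8942}{3565} - \frac{14450}{16733} = \frac{98112236}{59653145}$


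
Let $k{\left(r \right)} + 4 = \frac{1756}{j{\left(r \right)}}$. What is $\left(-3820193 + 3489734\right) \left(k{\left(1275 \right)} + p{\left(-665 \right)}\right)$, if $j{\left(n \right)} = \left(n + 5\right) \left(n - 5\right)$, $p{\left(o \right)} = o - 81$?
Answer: $\frac{100723758128499}{406400} \approx 2.4784 \cdot 10^{8}$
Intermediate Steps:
$p{\left(o \right)} = -81 + o$
$j{\left(n \right)} = \left(-5 + n\right) \left(5 + n\right)$ ($j{\left(n \right)} = \left(5 + n\right) \left(-5 + n\right) = \left(-5 + n\right) \left(5 + n\right)$)
$k{\left(r \right)} = -4 + \frac{1756}{-25 + r^{2}}$
$\left(-3820193 + 3489734\right) \left(k{\left(1275 \right)} + p{\left(-665 \right)}\right) = \left(-3820193 + 3489734\right) \left(\frac{4 \left(464 - 1275^{2}\right)}{-25 + 1275^{2}} - 746\right) = - 330459 \left(\frac{4 \left(464 - 1625625\right)}{-25 + 1625625} - 746\right) = - 330459 \left(\frac{4 \left(464 - 1625625\right)}{1625600} - 746\right) = - 330459 \left(4 \cdot \frac{1}{1625600} \left(-1625161\right) - 746\right) = - 330459 \left(- \frac{1625161}{406400} - 746\right) = \left(-330459\right) \left(- \frac{304799561}{406400}\right) = \frac{100723758128499}{406400}$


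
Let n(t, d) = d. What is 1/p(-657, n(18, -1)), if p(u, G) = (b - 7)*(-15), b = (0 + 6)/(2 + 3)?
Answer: 1/87 ≈ 0.011494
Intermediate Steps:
b = 6/5 ≈ 1.2000
p(u, G) = 87 (p(u, G) = (6/5 - 7)*(-15) = -29/5*(-15) = 87)
1/p(-657, n(18, -1)) = 1/87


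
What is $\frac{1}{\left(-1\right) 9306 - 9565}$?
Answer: $- \frac{1}{18871} \approx -5.2991 \cdot 10^{-5}$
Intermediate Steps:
$\frac{1}{\left(-1\right) 9306 - 9565} = \frac{1}{-9306 - 9565} = \frac{1}{-18871} = - \frac{1}{18871}$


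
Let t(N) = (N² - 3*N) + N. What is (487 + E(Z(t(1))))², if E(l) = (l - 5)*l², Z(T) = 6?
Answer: 273529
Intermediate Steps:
t(N) = N² - 2*N
E(l) = l²*(-5 + l) (E(l) = (-5 + l)*l² = l²*(-5 + l))
(487 + E(Z(t(1))))² = (487 + 6²*(-5 + 6))² = (487 + 36*1)² = (487 + 36)² = 523² = 273529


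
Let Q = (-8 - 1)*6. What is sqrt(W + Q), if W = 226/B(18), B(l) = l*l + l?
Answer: I*sqrt(173299)/57 ≈ 7.3034*I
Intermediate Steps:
B(l) = l + l**2 (B(l) = l**2 + l = l + l**2)
Q = -54 (Q = -9*6 = -54)
W = 113/171 (W = 226/((18*(1 + 18))) = 226/((18*19)) = 226/342 = 226*(1/342) = 113/171 ≈ 0.66082)
sqrt(W + Q) = sqrt(113/171 - 54) = sqrt(-9121/171) = I*sqrt(173299)/57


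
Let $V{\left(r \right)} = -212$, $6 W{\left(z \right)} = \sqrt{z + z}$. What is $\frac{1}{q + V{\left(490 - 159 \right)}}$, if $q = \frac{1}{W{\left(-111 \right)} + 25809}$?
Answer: $\frac{- \sqrt{222} + 154854 i}{2 \left(- 16414521 i + 106 \sqrt{222}\right)} \approx -0.004717 + 8.3045 \cdot 10^{-14} i$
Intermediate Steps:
$W{\left(z \right)} = \frac{\sqrt{2} \sqrt{z}}{6}$ ($W{\left(z \right)} = \frac{\sqrt{z + z}}{6} = \frac{\sqrt{2 z}}{6} = \frac{\sqrt{2} \sqrt{z}}{6}$)
$q = \frac{1}{25809 + \frac{i \sqrt{222}}{6}}$ ($q = \frac{1}{\frac{\sqrt{2} \sqrt{-111}}{6} + 25809} = \frac{1}{\frac{\sqrt{2} i \sqrt{111}}{6} + 25809} = \frac{1}{\frac{i \sqrt{222}}{6} + 25809} = \frac{1}{25809 + \frac{i \sqrt{222}}{6}} \approx 3.8746 \cdot 10^{-5} - 3.7 \cdot 10^{-9} i$)
$\frac{1}{q + V{\left(490 - 159 \right)}} = \frac{1}{\left(\frac{154854}{3996626923} - \frac{i \sqrt{222}}{3996626923}\right) - 212} = \frac{1}{- \frac{847284752822}{3996626923} - \frac{i \sqrt{222}}{3996626923}}$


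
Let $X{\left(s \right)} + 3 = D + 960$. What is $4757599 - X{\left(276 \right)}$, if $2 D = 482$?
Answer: $4756401$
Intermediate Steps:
$D = 241$ ($D = \frac{1}{2} \cdot 482 = 241$)
$X{\left(s \right)} = 1198$ ($X{\left(s \right)} = -3 + \left(241 + 960\right) = -3 + 1201 = 1198$)
$4757599 - X{\left(276 \right)} = 4757599 - 1198 = 4756401$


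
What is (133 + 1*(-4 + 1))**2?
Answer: 16900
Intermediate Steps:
(133 + 1*(-4 + 1))**2 = (133 + 1*(-3))**2 = (133 - 3)**2 = 130**2 = 16900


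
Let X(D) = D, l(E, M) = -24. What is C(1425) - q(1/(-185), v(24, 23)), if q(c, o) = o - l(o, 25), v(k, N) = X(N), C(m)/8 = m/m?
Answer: -39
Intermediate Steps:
C(m) = 8 (C(m) = 8*(m/m) = 8*1 = 8)
v(k, N) = N
q(c, o) = 24 + o (q(c, o) = o - 1*(-24) = o + 24 = 24 + o)
C(1425) - q(1/(-185), v(24, 23)) = 8 - (24 + 23) = 8 - 1*47 = 8 - 47 = -39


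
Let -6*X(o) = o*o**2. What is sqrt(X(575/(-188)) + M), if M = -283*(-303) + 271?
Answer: sqrt(967157978608230)/106032 ≈ 293.30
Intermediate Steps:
X(o) = -o**3/6 (X(o) = -o*o**2/6 = -o**3/6)
M = 86020 (M = 85749 + 271 = 86020)
sqrt(X(575/(-188)) + M) = sqrt(-(575/(-188))**3/6 + 86020) = sqrt(-(575*(-1/188))**3/6 + 86020) = sqrt(-(-575/188)**3/6 + 86020) = sqrt(-1/6*(-190109375/6644672) + 86020) = sqrt(190109375/39868032 + 86020) = sqrt(3429638222015/39868032) = sqrt(967157978608230)/106032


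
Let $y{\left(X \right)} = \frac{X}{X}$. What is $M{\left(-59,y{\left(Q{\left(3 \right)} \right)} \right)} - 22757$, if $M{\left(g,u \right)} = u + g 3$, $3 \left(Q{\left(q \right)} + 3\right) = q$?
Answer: $-22933$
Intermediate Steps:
$Q{\left(q \right)} = -3 + \frac{q}{3}$
$y{\left(X \right)} = 1$
$M{\left(g,u \right)} = u + 3 g$
$M{\left(-59,y{\left(Q{\left(3 \right)} \right)} \right)} - 22757 = \left(1 + 3 \left(-59\right)\right) - 22757 = \left(1 - 177\right) - 22757 = -176 - 22757 = -22933$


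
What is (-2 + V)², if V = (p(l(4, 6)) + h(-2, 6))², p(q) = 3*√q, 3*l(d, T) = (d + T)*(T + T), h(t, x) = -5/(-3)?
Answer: 10867009/81 + 129880*√10/9 ≈ 1.7980e+5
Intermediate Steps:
h(t, x) = 5/3 (h(t, x) = -5*(-⅓) = 5/3)
l(d, T) = 2*T*(T + d)/3 (l(d, T) = ((d + T)*(T + T))/3 = ((T + d)*(2*T))/3 = (2*T*(T + d))/3 = 2*T*(T + d)/3)
V = (5/3 + 6*√10)² (V = (3*√((⅔)*6*(6 + 4)) + 5/3)² = (3*√((⅔)*6*10) + 5/3)² = (3*√40 + 5/3)² = (3*(2*√10) + 5/3)² = (6*√10 + 5/3)² = (5/3 + 6*√10)² ≈ 426.02)
(-2 + V)² = (-2 + (3265/9 + 20*√10))² = (3247/9 + 20*√10)²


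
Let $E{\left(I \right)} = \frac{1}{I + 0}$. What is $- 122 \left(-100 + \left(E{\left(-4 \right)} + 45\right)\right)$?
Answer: $\frac{13481}{2} \approx 6740.5$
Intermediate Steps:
$E{\left(I \right)} = \frac{1}{I}$
$- 122 \left(-100 + \left(E{\left(-4 \right)} + 45\right)\right) = - 122 \left(-100 + \left(\frac{1}{-4} + 45\right)\right) = - 122 \left(-100 + \left(- \frac{1}{4} + 45\right)\right) = - 122 \left(-100 + \frac{179}{4}\right) = \left(-122\right) \left(- \frac{221}{4}\right) = \frac{13481}{2}$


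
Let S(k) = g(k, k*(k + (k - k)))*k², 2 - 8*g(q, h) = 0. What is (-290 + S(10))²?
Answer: 70225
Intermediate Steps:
g(q, h) = ¼ (g(q, h) = ¼ - ⅛*0 = ¼ + 0 = ¼)
S(k) = k²/4
(-290 + S(10))² = (-290 + (¼)*10²)² = (-290 + (¼)*100)² = (-290 + 25)² = (-265)² = 70225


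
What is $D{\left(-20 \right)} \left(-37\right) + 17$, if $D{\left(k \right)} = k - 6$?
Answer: $979$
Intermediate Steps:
$D{\left(k \right)} = -6 + k$ ($D{\left(k \right)} = k - 6 = -6 + k$)
$D{\left(-20 \right)} \left(-37\right) + 17 = \left(-6 - 20\right) \left(-37\right) + 17 = \left(-26\right) \left(-37\right) + 17 = 962 + 17 = 979$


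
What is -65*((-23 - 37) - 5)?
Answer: 4225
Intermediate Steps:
-65*((-23 - 37) - 5) = -65*(-60 - 5) = -65*(-65) = 4225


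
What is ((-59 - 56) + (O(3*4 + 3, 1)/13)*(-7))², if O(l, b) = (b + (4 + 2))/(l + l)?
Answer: 2015920201/152100 ≈ 13254.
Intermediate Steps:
O(l, b) = (6 + b)/(2*l) (O(l, b) = (b + 6)/((2*l)) = (6 + b)*(1/(2*l)) = (6 + b)/(2*l))
((-59 - 56) + (O(3*4 + 3, 1)/13)*(-7))² = ((-59 - 56) + (((6 + 1)/(2*(3*4 + 3)))/13)*(-7))² = (-115 + (((½)*7/(12 + 3))*(1/13))*(-7))² = (-115 + (((½)*7/15)*(1/13))*(-7))² = (-115 + (((½)*(1/15)*7)*(1/13))*(-7))² = (-115 + ((7/30)*(1/13))*(-7))² = (-115 + (7/390)*(-7))² = (-115 - 49/390)² = (-44899/390)² = 2015920201/152100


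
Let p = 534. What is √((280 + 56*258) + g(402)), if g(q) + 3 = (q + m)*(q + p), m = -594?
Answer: I*√164987 ≈ 406.19*I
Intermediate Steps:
g(q) = -3 + (-594 + q)*(534 + q) (g(q) = -3 + (q - 594)*(q + 534) = -3 + (-594 + q)*(534 + q))
√((280 + 56*258) + g(402)) = √((280 + 56*258) + (-317199 + 402² - 60*402)) = √((280 + 14448) + (-317199 + 161604 - 24120)) = √(14728 - 179715) = √(-164987) = I*√164987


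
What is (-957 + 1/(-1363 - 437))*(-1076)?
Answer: 463379669/450 ≈ 1.0297e+6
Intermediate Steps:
(-957 + 1/(-1363 - 437))*(-1076) = (-957 + 1/(-1800))*(-1076) = (-957 - 1/1800)*(-1076) = -1722601/1800*(-1076) = 463379669/450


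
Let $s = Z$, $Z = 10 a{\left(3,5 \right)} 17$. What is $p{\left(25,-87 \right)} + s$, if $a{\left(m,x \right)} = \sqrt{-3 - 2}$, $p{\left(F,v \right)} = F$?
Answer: $25 + 170 i \sqrt{5} \approx 25.0 + 380.13 i$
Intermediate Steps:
$a{\left(m,x \right)} = i \sqrt{5}$ ($a{\left(m,x \right)} = \sqrt{-5} = i \sqrt{5}$)
$Z = 170 i \sqrt{5}$ ($Z = 10 i \sqrt{5} \cdot 17 = 170 i \sqrt{5} \approx 380.13 i$)
$s = 170 i \sqrt{5} \approx 380.13 i$
$p{\left(25,-87 \right)} + s = 25 + 170 i \sqrt{5}$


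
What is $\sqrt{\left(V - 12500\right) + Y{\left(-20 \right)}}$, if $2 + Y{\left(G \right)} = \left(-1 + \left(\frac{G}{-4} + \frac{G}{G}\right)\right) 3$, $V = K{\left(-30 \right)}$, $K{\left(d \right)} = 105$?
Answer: $i \sqrt{12382} \approx 111.27 i$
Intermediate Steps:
$V = 105$
$Y{\left(G \right)} = -2 - \frac{3 G}{4}$ ($Y{\left(G \right)} = -2 + \left(-1 + \left(\frac{G}{-4} + \frac{G}{G}\right)\right) 3 = -2 + \left(-1 + \left(G \left(- \frac{1}{4}\right) + 1\right)\right) 3 = -2 + \left(-1 - \left(-1 + \frac{G}{4}\right)\right) 3 = -2 + - \frac{G}{4} \cdot 3 = -2 - \frac{3 G}{4}$)
$\sqrt{\left(V - 12500\right) + Y{\left(-20 \right)}} = \sqrt{\left(105 - 12500\right) - -13} = \sqrt{-12395 + \left(-2 + 15\right)} = \sqrt{-12395 + 13} = \sqrt{-12382} = i \sqrt{12382}$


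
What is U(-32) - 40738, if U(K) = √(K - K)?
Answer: -40738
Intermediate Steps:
U(K) = 0 (U(K) = √0 = 0)
U(-32) - 40738 = 0 - 40738 = -40738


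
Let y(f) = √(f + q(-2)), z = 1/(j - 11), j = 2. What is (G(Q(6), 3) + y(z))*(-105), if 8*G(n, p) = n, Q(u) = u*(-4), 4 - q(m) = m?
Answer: 315 - 35*√53 ≈ 60.196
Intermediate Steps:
q(m) = 4 - m
Q(u) = -4*u
G(n, p) = n/8
z = -⅑ (z = 1/(2 - 11) = 1/(-9) = -⅑ ≈ -0.11111)
y(f) = √(6 + f) (y(f) = √(f + (4 - 1*(-2))) = √(f + (4 + 2)) = √(f + 6) = √(6 + f))
(G(Q(6), 3) + y(z))*(-105) = ((-4*6)/8 + √(6 - ⅑))*(-105) = ((⅛)*(-24) + √(53/9))*(-105) = (-3 + √53/3)*(-105) = 315 - 35*√53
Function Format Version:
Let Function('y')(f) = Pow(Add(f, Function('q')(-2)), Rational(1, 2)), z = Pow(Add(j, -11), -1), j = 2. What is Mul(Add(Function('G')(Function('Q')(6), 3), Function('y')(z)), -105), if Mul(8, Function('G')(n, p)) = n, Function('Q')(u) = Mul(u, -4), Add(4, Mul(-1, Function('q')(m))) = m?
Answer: Add(315, Mul(-35, Pow(53, Rational(1, 2)))) ≈ 60.196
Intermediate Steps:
Function('q')(m) = Add(4, Mul(-1, m))
Function('Q')(u) = Mul(-4, u)
Function('G')(n, p) = Mul(Rational(1, 8), n)
z = Rational(-1, 9) (z = Pow(Add(2, -11), -1) = Pow(-9, -1) = Rational(-1, 9) ≈ -0.11111)
Function('y')(f) = Pow(Add(6, f), Rational(1, 2)) (Function('y')(f) = Pow(Add(f, Add(4, Mul(-1, -2))), Rational(1, 2)) = Pow(Add(f, Add(4, 2)), Rational(1, 2)) = Pow(Add(f, 6), Rational(1, 2)) = Pow(Add(6, f), Rational(1, 2)))
Mul(Add(Function('G')(Function('Q')(6), 3), Function('y')(z)), -105) = Mul(Add(Mul(Rational(1, 8), Mul(-4, 6)), Pow(Add(6, Rational(-1, 9)), Rational(1, 2))), -105) = Mul(Add(Mul(Rational(1, 8), -24), Pow(Rational(53, 9), Rational(1, 2))), -105) = Mul(Add(-3, Mul(Rational(1, 3), Pow(53, Rational(1, 2)))), -105) = Add(315, Mul(-35, Pow(53, Rational(1, 2))))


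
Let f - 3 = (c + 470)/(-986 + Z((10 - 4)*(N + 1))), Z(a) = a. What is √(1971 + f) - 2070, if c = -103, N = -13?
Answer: -2070 + 25*√6682/46 ≈ -2025.6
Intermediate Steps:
f = 2807/1058 (f = 3 + (-103 + 470)/(-986 + (10 - 4)*(-13 + 1)) = 3 + 367/(-986 + 6*(-12)) = 3 + 367/(-986 - 72) = 3 + 367/(-1058) = 3 + 367*(-1/1058) = 3 - 367/1058 = 2807/1058 ≈ 2.6531)
√(1971 + f) - 2070 = √(1971 + 2807/1058) - 2070 = √(2088125/1058) - 2070 = 25*√6682/46 - 2070 = -2070 + 25*√6682/46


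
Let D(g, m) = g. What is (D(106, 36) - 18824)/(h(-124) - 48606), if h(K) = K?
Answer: 9359/24365 ≈ 0.38412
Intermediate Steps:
(D(106, 36) - 18824)/(h(-124) - 48606) = (106 - 18824)/(-124 - 48606) = -18718/(-48730) = -18718*(-1/48730) = 9359/24365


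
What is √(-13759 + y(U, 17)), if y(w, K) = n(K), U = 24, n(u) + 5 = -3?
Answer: I*√13767 ≈ 117.33*I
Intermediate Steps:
n(u) = -8 (n(u) = -5 - 3 = -8)
y(w, K) = -8
√(-13759 + y(U, 17)) = √(-13759 - 8) = √(-13767) = I*√13767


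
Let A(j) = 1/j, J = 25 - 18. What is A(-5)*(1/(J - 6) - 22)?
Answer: 21/5 ≈ 4.2000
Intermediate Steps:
J = 7
A(j) = 1/j
A(-5)*(1/(J - 6) - 22) = (1/(7 - 6) - 22)/(-5) = -(1/1 - 22)/5 = -(1 - 22)/5 = -⅕*(-21) = 21/5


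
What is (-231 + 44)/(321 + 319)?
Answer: -187/640 ≈ -0.29219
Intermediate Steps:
(-231 + 44)/(321 + 319) = -187/640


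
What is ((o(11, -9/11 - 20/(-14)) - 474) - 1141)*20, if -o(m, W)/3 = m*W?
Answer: -228920/7 ≈ -32703.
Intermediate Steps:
o(m, W) = -3*W*m (o(m, W) = -3*m*W = -3*W*m)
((o(11, -9/11 - 20/(-14)) - 474) - 1141)*20 = ((-3*(-9/11 - 20/(-14))*11 - 474) - 1141)*20 = ((-3*(-9*1/11 - 20*(-1/14))*11 - 474) - 1141)*20 = ((-3*(-9/11 + 10/7)*11 - 474) - 1141)*20 = ((-3*47/77*11 - 474) - 1141)*20 = ((-141/7 - 474) - 1141)*20 = (-3459/7 - 1141)*20 = -11446/7*20 = -228920/7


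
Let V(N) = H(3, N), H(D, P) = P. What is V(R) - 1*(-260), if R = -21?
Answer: 239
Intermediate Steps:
V(N) = N
V(R) - 1*(-260) = -21 - 1*(-260) = -21 + 260 = 239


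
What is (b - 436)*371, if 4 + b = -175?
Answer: -228165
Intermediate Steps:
b = -179 (b = -4 - 175 = -179)
(b - 436)*371 = (-179 - 436)*371 = -615*371 = -228165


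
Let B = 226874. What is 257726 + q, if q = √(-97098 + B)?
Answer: 257726 + 4*√8111 ≈ 2.5809e+5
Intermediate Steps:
q = 4*√8111 (q = √(-97098 + 226874) = √129776 = 4*√8111 ≈ 360.24)
257726 + q = 257726 + 4*√8111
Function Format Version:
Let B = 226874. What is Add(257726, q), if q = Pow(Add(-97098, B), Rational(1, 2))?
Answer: Add(257726, Mul(4, Pow(8111, Rational(1, 2)))) ≈ 2.5809e+5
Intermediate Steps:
q = Mul(4, Pow(8111, Rational(1, 2))) (q = Pow(Add(-97098, 226874), Rational(1, 2)) = Pow(129776, Rational(1, 2)) = Mul(4, Pow(8111, Rational(1, 2))) ≈ 360.24)
Add(257726, q) = Add(257726, Mul(4, Pow(8111, Rational(1, 2))))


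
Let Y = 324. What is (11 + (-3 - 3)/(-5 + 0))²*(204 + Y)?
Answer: 1964688/25 ≈ 78588.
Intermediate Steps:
(11 + (-3 - 3)/(-5 + 0))²*(204 + Y) = (11 + (-3 - 3)/(-5 + 0))²*(204 + 324) = (11 - 6/(-5))²*528 = (11 - 6*(-⅕))²*528 = (11 + 6/5)²*528 = (61/5)²*528 = (3721/25)*528 = 1964688/25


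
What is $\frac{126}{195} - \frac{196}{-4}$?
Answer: $\frac{3227}{65} \approx 49.646$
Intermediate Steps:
$\frac{126}{195} - \frac{196}{-4} = 126 \cdot \frac{1}{195} - -49 = \frac{42}{65} + 49 = \frac{3227}{65}$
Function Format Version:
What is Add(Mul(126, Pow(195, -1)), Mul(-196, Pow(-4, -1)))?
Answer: Rational(3227, 65) ≈ 49.646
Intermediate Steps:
Add(Mul(126, Pow(195, -1)), Mul(-196, Pow(-4, -1))) = Add(Mul(126, Rational(1, 195)), Mul(-196, Rational(-1, 4))) = Add(Rational(42, 65), 49) = Rational(3227, 65)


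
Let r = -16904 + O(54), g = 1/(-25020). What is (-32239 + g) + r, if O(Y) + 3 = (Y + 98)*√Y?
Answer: -1229632921/25020 + 456*√6 ≈ -48029.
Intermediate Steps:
O(Y) = -3 + √Y*(98 + Y) (O(Y) = -3 + (Y + 98)*√Y = -3 + (98 + Y)*√Y = -3 + √Y*(98 + Y))
g = -1/25020 ≈ -3.9968e-5
r = -16907 + 456*√6 (r = -16904 + (-3 + 54^(3/2) + 98*√54) = -16904 + (-3 + 162*√6 + 98*(3*√6)) = -16904 + (-3 + 162*√6 + 294*√6) = -16904 + (-3 + 456*√6) = -16907 + 456*√6 ≈ -15790.)
(-32239 + g) + r = (-32239 - 1/25020) + (-16907 + 456*√6) = -806619781/25020 + (-16907 + 456*√6) = -1229632921/25020 + 456*√6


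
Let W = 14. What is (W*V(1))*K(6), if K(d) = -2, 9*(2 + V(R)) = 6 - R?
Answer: 364/9 ≈ 40.444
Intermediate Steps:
V(R) = -4/3 - R/9 (V(R) = -2 + (6 - R)/9 = -2 + (⅔ - R/9) = -4/3 - R/9)
(W*V(1))*K(6) = (14*(-4/3 - ⅑*1))*(-2) = (14*(-4/3 - ⅑))*(-2) = (14*(-13/9))*(-2) = -182/9*(-2) = 364/9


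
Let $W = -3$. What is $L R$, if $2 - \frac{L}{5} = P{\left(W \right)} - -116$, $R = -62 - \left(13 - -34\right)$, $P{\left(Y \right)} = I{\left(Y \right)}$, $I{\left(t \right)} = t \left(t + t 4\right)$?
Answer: $86655$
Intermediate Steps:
$I{\left(t \right)} = 5 t^{2}$ ($I{\left(t \right)} = t \left(t + 4 t\right) = t 5 t = 5 t^{2}$)
$P{\left(Y \right)} = 5 Y^{2}$
$R = -109$ ($R = -62 - \left(13 + 34\right) = -62 - 47 = -109$)
$L = -795$ ($L = 10 - 5 \left(5 \left(-3\right)^{2} - -116\right) = 10 - 5 \left(5 \cdot 9 + 116\right) = 10 - 5 \left(45 + 116\right) = 10 - 805 = -795$)
$L R = \left(-795\right) \left(-109\right) = 86655$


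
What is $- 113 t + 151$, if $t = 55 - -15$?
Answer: $-7759$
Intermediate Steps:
$t = 70$ ($t = 55 + 15 = 70$)
$- 113 t + 151 = \left(-113\right) 70 + 151 = -7910 + 151 = -7759$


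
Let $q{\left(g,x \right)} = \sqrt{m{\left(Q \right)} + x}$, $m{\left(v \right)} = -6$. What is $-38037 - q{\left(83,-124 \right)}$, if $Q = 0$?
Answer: $-38037 - i \sqrt{130} \approx -38037.0 - 11.402 i$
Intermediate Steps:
$q{\left(g,x \right)} = \sqrt{-6 + x}$
$-38037 - q{\left(83,-124 \right)} = -38037 - \sqrt{-6 - 124} = -38037 - \sqrt{-130} = -38037 - i \sqrt{130}$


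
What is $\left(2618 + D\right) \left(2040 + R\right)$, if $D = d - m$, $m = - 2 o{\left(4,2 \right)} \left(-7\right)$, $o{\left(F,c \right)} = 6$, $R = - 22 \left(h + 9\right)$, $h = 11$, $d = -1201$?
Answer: $2132800$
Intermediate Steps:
$R = -440$ ($R = - 22 \left(11 + 9\right) = \left(-22\right) 20 = -440$)
$m = 84$ ($m = \left(-2\right) 6 \left(-7\right) = \left(-12\right) \left(-7\right) = 84$)
$D = -1285$ ($D = -1201 - 84 = -1285$)
$\left(2618 + D\right) \left(2040 + R\right) = \left(2618 - 1285\right) \left(2040 - 440\right) = 1333 \cdot 1600 = 2132800$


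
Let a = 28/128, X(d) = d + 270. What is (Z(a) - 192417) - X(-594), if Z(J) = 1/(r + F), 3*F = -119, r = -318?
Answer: -206115792/1073 ≈ -1.9209e+5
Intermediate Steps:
F = -119/3 (F = (1/3)*(-119) = -119/3 ≈ -39.667)
X(d) = 270 + d
a = 7/32 (a = 28*(1/128) = 7/32 ≈ 0.21875)
Z(J) = -3/1073 (Z(J) = 1/(-318 - 119/3) = 1/(-1073/3) = -3/1073)
(Z(a) - 192417) - X(-594) = (-3/1073 - 192417) - (270 - 594) = -206463444/1073 - 1*(-324) = -206463444/1073 + 324 = -206115792/1073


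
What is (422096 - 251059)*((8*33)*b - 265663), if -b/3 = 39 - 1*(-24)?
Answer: -53972264683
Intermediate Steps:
b = -189 (b = -3*(39 - 1*(-24)) = -3*(39 + 24) = -3*63 = -189)
(422096 - 251059)*((8*33)*b - 265663) = (422096 - 251059)*((8*33)*(-189) - 265663) = 171037*(264*(-189) - 265663) = 171037*(-49896 - 265663) = 171037*(-315559) = -53972264683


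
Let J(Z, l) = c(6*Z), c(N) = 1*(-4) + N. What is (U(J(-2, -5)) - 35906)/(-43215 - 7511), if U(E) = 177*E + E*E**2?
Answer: 21417/25363 ≈ 0.84442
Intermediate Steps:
c(N) = -4 + N
J(Z, l) = -4 + 6*Z
U(E) = E**3 + 177*E (U(E) = 177*E + E**3 = E**3 + 177*E)
(U(J(-2, -5)) - 35906)/(-43215 - 7511) = ((-4 + 6*(-2))*(177 + (-4 + 6*(-2))**2) - 35906)/(-43215 - 7511) = ((-4 - 12)*(177 + (-4 - 12)**2) - 35906)/(-50726) = (-16*(177 + (-16)**2) - 35906)*(-1/50726) = (-16*(177 + 256) - 35906)*(-1/50726) = (-16*433 - 35906)*(-1/50726) = (-6928 - 35906)*(-1/50726) = -42834*(-1/50726) = 21417/25363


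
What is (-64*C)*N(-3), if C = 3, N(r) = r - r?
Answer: 0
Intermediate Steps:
N(r) = 0
(-64*C)*N(-3) = -64*3*0 = -192*0 = 0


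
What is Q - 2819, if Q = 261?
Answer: -2558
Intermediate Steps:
Q - 2819 = 261 - 2819 = -2558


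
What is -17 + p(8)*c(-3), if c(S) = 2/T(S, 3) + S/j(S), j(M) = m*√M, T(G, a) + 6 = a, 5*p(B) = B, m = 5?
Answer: -271/15 + 8*I*√3/25 ≈ -18.067 + 0.55426*I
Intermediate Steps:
p(B) = B/5
T(G, a) = -6 + a
j(M) = 5*√M
c(S) = -⅔ + √S/5 (c(S) = 2/(-6 + 3) + S/((5*√S)) = 2/(-3) + S*(1/(5*√S)) = 2*(-⅓) + √S/5 = -⅔ + √S/5)
-17 + p(8)*c(-3) = -17 + ((⅕)*8)*(-⅔ + √(-3)/5) = -17 + 8*(-⅔ + (I*√3)/5)/5 = -17 + 8*(-⅔ + I*√3/5)/5 = -17 + (-16/15 + 8*I*√3/25) = -271/15 + 8*I*√3/25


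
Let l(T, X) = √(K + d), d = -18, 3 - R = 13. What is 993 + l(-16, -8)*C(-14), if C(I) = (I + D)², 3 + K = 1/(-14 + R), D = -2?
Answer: 993 + 64*I*√3030/3 ≈ 993.0 + 1174.3*I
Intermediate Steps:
R = -10 (R = 3 - 1*13 = 3 - 13 = -10)
K = -73/24 (K = -3 + 1/(-14 - 10) = -3 + 1/(-24) = -3 - 1/24 = -73/24 ≈ -3.0417)
C(I) = (-2 + I)² (C(I) = (I - 2)² = (-2 + I)²)
l(T, X) = I*√3030/12 (l(T, X) = √(-73/24 - 18) = √(-505/24) = I*√3030/12)
993 + l(-16, -8)*C(-14) = 993 + (I*√3030/12)*(-2 - 14)² = 993 + (I*√3030/12)*(-16)² = 993 + (I*√3030/12)*256 = 993 + 64*I*√3030/3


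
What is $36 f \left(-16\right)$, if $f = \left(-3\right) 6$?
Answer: $10368$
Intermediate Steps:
$f = -18$
$36 f \left(-16\right) = 36 \left(-18\right) \left(-16\right) = \left(-648\right) \left(-16\right) = 10368$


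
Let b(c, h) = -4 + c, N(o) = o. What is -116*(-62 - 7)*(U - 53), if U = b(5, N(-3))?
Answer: -416208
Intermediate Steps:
U = 1 (U = -4 + 5 = 1)
-116*(-62 - 7)*(U - 53) = -116*(-62 - 7)*(1 - 53) = -(-8004)*(-52) = -116*3588 = -416208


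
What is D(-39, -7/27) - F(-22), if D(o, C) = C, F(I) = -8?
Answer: 209/27 ≈ 7.7407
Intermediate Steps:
D(-39, -7/27) - F(-22) = -7/27 - 1*(-8) = -7*1/27 + 8 = -7/27 + 8 = 209/27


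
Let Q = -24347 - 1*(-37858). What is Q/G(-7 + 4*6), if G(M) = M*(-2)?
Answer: -13511/34 ≈ -397.38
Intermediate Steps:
G(M) = -2*M
Q = 13511 (Q = -24347 + 37858 = 13511)
Q/G(-7 + 4*6) = 13511/((-2*(-7 + 4*6))) = 13511/((-2*(-7 + 24))) = 13511/((-2*17)) = 13511/(-34) = 13511*(-1/34) = -13511/34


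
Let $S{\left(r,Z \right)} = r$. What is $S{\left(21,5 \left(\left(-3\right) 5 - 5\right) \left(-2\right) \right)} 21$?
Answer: $441$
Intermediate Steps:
$S{\left(21,5 \left(\left(-3\right) 5 - 5\right) \left(-2\right) \right)} 21 = 21 \cdot 21 = 441$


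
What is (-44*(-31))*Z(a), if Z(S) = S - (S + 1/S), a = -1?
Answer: 1364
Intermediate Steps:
Z(S) = -1/S (Z(S) = S - (S + 1/S) = S + (-S - 1/S) = -1/S)
(-44*(-31))*Z(a) = (-44*(-31))*(-1/(-1)) = 1364*(-1*(-1)) = 1364*1 = 1364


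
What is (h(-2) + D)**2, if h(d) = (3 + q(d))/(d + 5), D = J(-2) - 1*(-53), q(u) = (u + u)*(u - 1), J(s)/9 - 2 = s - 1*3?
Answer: 961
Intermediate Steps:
J(s) = -9 + 9*s (J(s) = 18 + 9*(s - 1*3) = 18 + 9*(s - 3) = 18 + 9*(-3 + s) = 18 + (-27 + 9*s) = -9 + 9*s)
q(u) = 2*u*(-1 + u) (q(u) = (2*u)*(-1 + u) = 2*u*(-1 + u))
D = 26 (D = (-9 + 9*(-2)) - 1*(-53) = (-9 - 18) + 53 = -27 + 53 = 26)
h(d) = (3 + 2*d*(-1 + d))/(5 + d) (h(d) = (3 + 2*d*(-1 + d))/(d + 5) = (3 + 2*d*(-1 + d))/(5 + d))
(h(-2) + D)**2 = ((3 + 2*(-2)*(-1 - 2))/(5 - 2) + 26)**2 = ((3 + 2*(-2)*(-3))/3 + 26)**2 = ((3 + 12)/3 + 26)**2 = ((1/3)*15 + 26)**2 = (5 + 26)**2 = 31**2 = 961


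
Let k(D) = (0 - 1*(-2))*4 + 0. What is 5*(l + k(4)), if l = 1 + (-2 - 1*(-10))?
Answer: 85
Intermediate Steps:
k(D) = 8 (k(D) = (0 + 2)*4 + 0 = 2*4 + 0 = 8 + 0 = 8)
l = 9 (l = 1 + (-2 + 10) = 1 + 8 = 9)
5*(l + k(4)) = 5*(9 + 8) = 5*17 = 85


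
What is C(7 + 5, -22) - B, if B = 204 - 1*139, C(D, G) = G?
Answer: -87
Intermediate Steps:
B = 65 (B = 204 - 139 = 65)
C(7 + 5, -22) - B = -22 - 1*65 = -22 - 65 = -87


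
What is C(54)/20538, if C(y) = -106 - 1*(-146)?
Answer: 20/10269 ≈ 0.0019476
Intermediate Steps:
C(y) = 40 (C(y) = -106 + 146 = 40)
C(54)/20538 = 40/20538 = 40*(1/20538) = 20/10269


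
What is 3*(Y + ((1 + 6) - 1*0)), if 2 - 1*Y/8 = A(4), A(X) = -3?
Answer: 141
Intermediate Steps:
Y = 40 (Y = 16 - 8*(-3) = 16 + 24 = 40)
3*(Y + ((1 + 6) - 1*0)) = 3*(40 + ((1 + 6) - 1*0)) = 3*(40 + (7 + 0)) = 3*(40 + 7) = 3*47 = 141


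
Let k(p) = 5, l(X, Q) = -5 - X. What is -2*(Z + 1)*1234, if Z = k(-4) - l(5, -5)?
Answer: -39488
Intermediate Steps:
Z = 15 (Z = 5 - (-5 - 1*5) = 5 - (-5 - 5) = 5 - 1*(-10) = 5 + 10 = 15)
-2*(Z + 1)*1234 = -2*(15 + 1)*1234 = -2*16*1234 = -32*1234 = -39488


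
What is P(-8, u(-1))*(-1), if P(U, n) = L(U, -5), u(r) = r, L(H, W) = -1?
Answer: 1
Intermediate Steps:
P(U, n) = -1
P(-8, u(-1))*(-1) = -1*(-1) = 1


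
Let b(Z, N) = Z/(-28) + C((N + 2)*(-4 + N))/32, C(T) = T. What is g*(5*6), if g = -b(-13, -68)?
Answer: -62565/14 ≈ -4468.9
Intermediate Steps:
b(Z, N) = -Z/28 + (-4 + N)*(2 + N)/32 (b(Z, N) = Z/(-28) + ((N + 2)*(-4 + N))/32 = Z*(-1/28) + ((2 + N)*(-4 + N))*(1/32) = -Z/28 + ((-4 + N)*(2 + N))*(1/32) = -Z/28 + (-4 + N)*(2 + N)/32)
g = -4171/28 (g = -(-¼ - 1/16*(-68) - 1/28*(-13) + (1/32)*(-68)²) = -(-¼ + 17/4 + 13/28 + (1/32)*4624) = -(-¼ + 17/4 + 13/28 + 289/2) = -1*4171/28 = -4171/28 ≈ -148.96)
g*(5*6) = -20855*6/28 = -4171/28*30 = -62565/14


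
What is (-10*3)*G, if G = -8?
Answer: 240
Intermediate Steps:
(-10*3)*G = -10*3*(-8) = -30*(-8) = 240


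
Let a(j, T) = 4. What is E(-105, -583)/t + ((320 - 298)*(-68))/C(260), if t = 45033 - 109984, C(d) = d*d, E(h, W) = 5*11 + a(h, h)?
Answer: -12644387/548835950 ≈ -0.023039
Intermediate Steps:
E(h, W) = 59 (E(h, W) = 5*11 + 4 = 55 + 4 = 59)
C(d) = d**2
t = -64951
E(-105, -583)/t + ((320 - 298)*(-68))/C(260) = 59/(-64951) + ((320 - 298)*(-68))/(260**2) = 59*(-1/64951) + (22*(-68))/67600 = -59/64951 - 1496*1/67600 = -59/64951 - 187/8450 = -12644387/548835950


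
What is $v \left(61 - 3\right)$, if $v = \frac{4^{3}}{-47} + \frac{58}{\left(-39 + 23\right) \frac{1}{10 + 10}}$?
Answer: $- \frac{201347}{47} \approx -4284.0$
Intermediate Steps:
$v = - \frac{6943}{94}$ ($v = 64 \left(- \frac{1}{47}\right) + \frac{58}{\left(-16\right) \frac{1}{20}} = - \frac{64}{47} + \frac{58}{\left(-16\right) \frac{1}{20}} = - \frac{64}{47} + \frac{58}{- \frac{4}{5}} = - \frac{64}{47} + 58 \left(- \frac{5}{4}\right) = - \frac{64}{47} - \frac{145}{2} = - \frac{6943}{94} \approx -73.862$)
$v \left(61 - 3\right) = - \frac{6943 \left(61 - 3\right)}{94} = \left(- \frac{6943}{94}\right) 58 = - \frac{201347}{47}$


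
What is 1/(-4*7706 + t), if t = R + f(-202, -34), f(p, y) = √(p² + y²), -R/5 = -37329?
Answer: 155821/24280142081 - 2*√10490/24280142081 ≈ 6.4092e-6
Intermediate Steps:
R = 186645 (R = -5*(-37329) = 186645)
t = 186645 + 2*√10490 (t = 186645 + √((-202)² + (-34)²) = 186645 + √(40804 + 1156) = 186645 + √41960 = 186645 + 2*√10490 ≈ 1.8685e+5)
1/(-4*7706 + t) = 1/(-4*7706 + (186645 + 2*√10490)) = 1/(-30824 + (186645 + 2*√10490)) = 1/(155821 + 2*√10490)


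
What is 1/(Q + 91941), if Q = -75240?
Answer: 1/16701 ≈ 5.9877e-5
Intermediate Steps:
1/(Q + 91941) = 1/(-75240 + 91941) = 1/16701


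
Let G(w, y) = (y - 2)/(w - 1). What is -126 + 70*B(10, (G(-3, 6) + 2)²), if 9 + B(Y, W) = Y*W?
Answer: -56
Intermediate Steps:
G(w, y) = (-2 + y)/(-1 + w)
B(Y, W) = -9 + W*Y (B(Y, W) = -9 + Y*W = -9 + W*Y)
-126 + 70*B(10, (G(-3, 6) + 2)²) = -126 + 70*(-9 + ((-2 + 6)/(-1 - 3) + 2)²*10) = -126 + 70*(-9 + (4/(-4) + 2)²*10) = -126 + 70*(-9 + (-¼*4 + 2)²*10) = -126 + 70*(-9 + (-1 + 2)²*10) = -126 + 70*(-9 + 1²*10) = -126 + 70*(-9 + 1*10) = -126 + 70*(-9 + 10) = -126 + 70*1 = -126 + 70 = -56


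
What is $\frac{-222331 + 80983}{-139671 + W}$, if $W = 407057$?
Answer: $- \frac{70674}{133693} \approx -0.52863$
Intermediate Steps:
$\frac{-222331 + 80983}{-139671 + W} = \frac{-222331 + 80983}{-139671 + 407057} = - \frac{141348}{267386} = \left(-141348\right) \frac{1}{267386} = - \frac{70674}{133693}$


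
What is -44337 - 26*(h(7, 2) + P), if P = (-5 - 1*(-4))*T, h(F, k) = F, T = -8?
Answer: -44727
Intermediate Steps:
P = 8 (P = (-5 - 1*(-4))*(-8) = (-5 + 4)*(-8) = -1*(-8) = 8)
-44337 - 26*(h(7, 2) + P) = -44337 - 26*(7 + 8) = -44337 - 26*15 = -44337 - 1*390 = -44337 - 390 = -44727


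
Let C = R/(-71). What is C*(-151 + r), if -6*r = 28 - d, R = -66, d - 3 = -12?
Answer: -10373/71 ≈ -146.10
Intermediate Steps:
d = -9 (d = 3 - 12 = -9)
r = -37/6 (r = -(28 - 1*(-9))/6 = -(28 + 9)/6 = -⅙*37 = -37/6 ≈ -6.1667)
C = 66/71 (C = -66/(-71) = -66*(-1/71) = 66/71 ≈ 0.92958)
C*(-151 + r) = 66*(-151 - 37/6)/71 = (66/71)*(-943/6) = -10373/71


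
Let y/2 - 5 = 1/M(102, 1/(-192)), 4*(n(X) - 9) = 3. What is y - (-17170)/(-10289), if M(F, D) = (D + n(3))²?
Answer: 300833533912/36018095249 ≈ 8.3523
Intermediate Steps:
n(X) = 39/4 (n(X) = 9 + (¼)*3 = 9 + ¾ = 39/4)
M(F, D) = (39/4 + D)² (M(F, D) = (D + 39/4)² = (39/4 + D)²)
y = 35080138/3500641 (y = 10 + 2/(((39 + 4/(-192))²/16)) = 10 + 2/(((39 + 4*(-1/192))²/16)) = 10 + 2/(((39 - 1/48)²/16)) = 10 + 2/(((1871/48)²/16)) = 10 + 2/(((1/16)*(3500641/2304))) = 10 + 2/(3500641/36864) = 10 + 2*(36864/3500641) = 10 + 73728/3500641 = 35080138/3500641 ≈ 10.021)
y - (-17170)/(-10289) = 35080138/3500641 - (-17170)/(-10289) = 35080138/3500641 - (-17170)*(-1)/10289 = 35080138/3500641 - 1*17170/10289 = 35080138/3500641 - 17170/10289 = 300833533912/36018095249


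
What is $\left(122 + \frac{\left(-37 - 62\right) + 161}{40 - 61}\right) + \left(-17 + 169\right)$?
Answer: $\frac{5692}{21} \approx 271.05$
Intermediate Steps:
$\left(122 + \frac{\left(-37 - 62\right) + 161}{40 - 61}\right) + \left(-17 + 169\right) = \left(122 + \frac{-99 + 161}{-21}\right) + 152 = \left(122 + 62 \left(- \frac{1}{21}\right)\right) + 152 = \left(122 - \frac{62}{21}\right) + 152 = \frac{2500}{21} + 152 = \frac{5692}{21}$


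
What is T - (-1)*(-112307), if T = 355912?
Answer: 243605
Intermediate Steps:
T - (-1)*(-112307) = 355912 - (-1)*(-112307) = 355912 - 1*112307 = 355912 - 112307 = 243605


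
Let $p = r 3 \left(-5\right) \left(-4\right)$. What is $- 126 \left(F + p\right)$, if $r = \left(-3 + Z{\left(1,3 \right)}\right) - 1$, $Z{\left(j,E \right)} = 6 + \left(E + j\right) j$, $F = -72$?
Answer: $-36288$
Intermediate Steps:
$Z{\left(j,E \right)} = 6 + j \left(E + j\right)$
$r = 6$ ($r = \left(-3 + \left(6 + 1^{2} + 3 \cdot 1\right)\right) - 1 = \left(-3 + \left(6 + 1 + 3\right)\right) - 1 = \left(-3 + 10\right) - 1 = 7 - 1 = 6$)
$p = 360$ ($p = 6 \cdot 3 \left(-5\right) \left(-4\right) = 6 \left(\left(-15\right) \left(-4\right)\right) = 6 \cdot 60 = 360$)
$- 126 \left(F + p\right) = - 126 \left(-72 + 360\right) = \left(-126\right) 288 = -36288$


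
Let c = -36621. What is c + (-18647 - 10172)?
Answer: -65440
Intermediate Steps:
c + (-18647 - 10172) = -36621 + (-18647 - 10172) = -36621 - 28819 = -65440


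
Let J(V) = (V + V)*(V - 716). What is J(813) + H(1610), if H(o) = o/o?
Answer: 157723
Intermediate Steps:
J(V) = 2*V*(-716 + V) (J(V) = (2*V)*(-716 + V) = 2*V*(-716 + V))
H(o) = 1
J(813) + H(1610) = 2*813*(-716 + 813) + 1 = 2*813*97 + 1 = 157722 + 1 = 157723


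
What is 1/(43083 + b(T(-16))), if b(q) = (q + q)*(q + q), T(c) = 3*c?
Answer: 1/52299 ≈ 1.9121e-5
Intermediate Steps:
b(q) = 4*q² (b(q) = (2*q)*(2*q) = 4*q²)
1/(43083 + b(T(-16))) = 1/(43083 + 4*(3*(-16))²) = 1/(43083 + 4*(-48)²) = 1/(43083 + 4*2304) = 1/(43083 + 9216) = 1/52299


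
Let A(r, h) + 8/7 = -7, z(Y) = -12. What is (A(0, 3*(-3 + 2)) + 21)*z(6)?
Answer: -1080/7 ≈ -154.29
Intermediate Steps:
A(r, h) = -57/7 (A(r, h) = -8/7 - 7 = -57/7)
(A(0, 3*(-3 + 2)) + 21)*z(6) = (-57/7 + 21)*(-12) = (90/7)*(-12) = -1080/7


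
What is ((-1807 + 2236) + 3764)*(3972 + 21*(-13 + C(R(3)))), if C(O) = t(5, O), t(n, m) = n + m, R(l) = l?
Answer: 16214331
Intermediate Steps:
t(n, m) = m + n
C(O) = 5 + O (C(O) = O + 5 = 5 + O)
((-1807 + 2236) + 3764)*(3972 + 21*(-13 + C(R(3)))) = ((-1807 + 2236) + 3764)*(3972 + 21*(-13 + (5 + 3))) = (429 + 3764)*(3972 + 21*(-13 + 8)) = 4193*(3972 + 21*(-5)) = 4193*(3972 - 105) = 4193*3867 = 16214331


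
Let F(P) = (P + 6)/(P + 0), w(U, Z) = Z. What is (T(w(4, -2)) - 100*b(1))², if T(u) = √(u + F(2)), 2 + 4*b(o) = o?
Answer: (25 + √2)² ≈ 697.71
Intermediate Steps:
b(o) = -½ + o/4
F(P) = (6 + P)/P
T(u) = √(4 + u) (T(u) = √(u + (6 + 2)/2) = √(u + (½)*8) = √(u + 4) = √(4 + u))
(T(w(4, -2)) - 100*b(1))² = (√(4 - 2) - 100*(-½ + (¼)*1))² = (√2 - 100*(-½ + ¼))² = (√2 - 100*(-¼))² = (√2 + 25)² = (25 + √2)²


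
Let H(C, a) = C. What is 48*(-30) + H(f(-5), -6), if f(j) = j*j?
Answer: -1415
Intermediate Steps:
f(j) = j²
48*(-30) + H(f(-5), -6) = 48*(-30) + (-5)² = -1440 + 25 = -1415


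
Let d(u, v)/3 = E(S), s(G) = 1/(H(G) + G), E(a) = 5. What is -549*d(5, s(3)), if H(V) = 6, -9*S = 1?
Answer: -8235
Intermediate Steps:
S = -⅑ (S = -⅑*1 = -⅑ ≈ -0.11111)
s(G) = 1/(6 + G)
d(u, v) = 15 (d(u, v) = 3*5 = 15)
-549*d(5, s(3)) = -549*15 = -8235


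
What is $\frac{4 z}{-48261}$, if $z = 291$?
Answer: $- \frac{388}{16087} \approx -0.024119$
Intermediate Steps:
$\frac{4 z}{-48261} = \frac{4 \cdot 291}{-48261} = 1164 \left(- \frac{1}{48261}\right) = - \frac{388}{16087}$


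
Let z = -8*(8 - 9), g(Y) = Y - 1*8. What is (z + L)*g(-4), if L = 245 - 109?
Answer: -1728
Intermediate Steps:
g(Y) = -8 + Y (g(Y) = Y - 8 = -8 + Y)
L = 136
z = 8 (z = -8*(-1) = 8)
(z + L)*g(-4) = (8 + 136)*(-8 - 4) = 144*(-12) = -1728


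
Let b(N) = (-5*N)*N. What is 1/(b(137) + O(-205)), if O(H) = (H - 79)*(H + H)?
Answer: 1/22595 ≈ 4.4258e-5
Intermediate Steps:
O(H) = 2*H*(-79 + H) (O(H) = (-79 + H)*(2*H) = 2*H*(-79 + H))
b(N) = -5*N²
1/(b(137) + O(-205)) = 1/(-5*137² + 2*(-205)*(-79 - 205)) = 1/(-5*18769 + 2*(-205)*(-284)) = 1/(-93845 + 116440) = 1/22595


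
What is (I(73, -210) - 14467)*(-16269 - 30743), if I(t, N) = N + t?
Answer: 686563248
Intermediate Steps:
(I(73, -210) - 14467)*(-16269 - 30743) = ((-210 + 73) - 14467)*(-16269 - 30743) = (-137 - 14467)*(-47012) = -14604*(-47012) = 686563248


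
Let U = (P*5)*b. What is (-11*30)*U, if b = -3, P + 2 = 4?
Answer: 9900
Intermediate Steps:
P = 2 (P = -2 + 4 = 2)
U = -30 (U = (2*5)*(-3) = 10*(-3) = -30)
(-11*30)*U = -11*30*(-30) = -330*(-30) = 9900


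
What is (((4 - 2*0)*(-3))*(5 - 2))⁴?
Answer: 1679616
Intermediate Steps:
(((4 - 2*0)*(-3))*(5 - 2))⁴ = (((4 + 0)*(-3))*3)⁴ = ((4*(-3))*3)⁴ = (-12*3)⁴ = (-36)⁴ = 1679616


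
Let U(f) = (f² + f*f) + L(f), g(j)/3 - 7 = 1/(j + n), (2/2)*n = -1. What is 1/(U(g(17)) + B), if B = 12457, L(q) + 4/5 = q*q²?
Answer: 20480/468281431 ≈ 4.3734e-5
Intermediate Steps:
n = -1
L(q) = -⅘ + q³ (L(q) = -⅘ + q*q² = -⅘ + q³)
g(j) = 21 + 3/(-1 + j) (g(j) = 21 + 3/(j - 1) = 21 + 3/(-1 + j))
U(f) = -⅘ + f³ + 2*f² (U(f) = (f² + f*f) + (-⅘ + f³) = (f² + f²) + (-⅘ + f³) = 2*f² + (-⅘ + f³) = -⅘ + f³ + 2*f²)
1/(U(g(17)) + B) = 1/((-⅘ + (3*(-6 + 7*17)/(-1 + 17))³ + 2*(3*(-6 + 7*17)/(-1 + 17))²) + 12457) = 1/((-⅘ + (3*(-6 + 119)/16)³ + 2*(3*(-6 + 119)/16)²) + 12457) = 1/((-⅘ + (3*(1/16)*113)³ + 2*(3*(1/16)*113)²) + 12457) = 1/((-⅘ + (339/16)³ + 2*(339/16)²) + 12457) = 1/((-⅘ + 38958219/4096 + 2*(114921/256)) + 12457) = 1/((-⅘ + 38958219/4096 + 114921/128) + 12457) = 1/(213162071/20480 + 12457) = 1/(468281431/20480) = 20480/468281431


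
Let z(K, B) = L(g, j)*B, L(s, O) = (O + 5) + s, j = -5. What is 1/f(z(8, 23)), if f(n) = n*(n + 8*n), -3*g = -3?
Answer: 1/4761 ≈ 0.00021004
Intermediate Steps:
g = 1 (g = -⅓*(-3) = 1)
L(s, O) = 5 + O + s (L(s, O) = (5 + O) + s = 5 + O + s)
z(K, B) = B (z(K, B) = (5 - 5 + 1)*B = 1*B = B)
f(n) = 9*n² (f(n) = n*(9*n) = 9*n²)
1/f(z(8, 23)) = 1/(9*23²) = 1/(9*529) = 1/4761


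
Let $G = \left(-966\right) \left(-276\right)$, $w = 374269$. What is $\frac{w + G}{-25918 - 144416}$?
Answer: $- \frac{640885}{170334} \approx -3.7625$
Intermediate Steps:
$G = 266616$
$\frac{w + G}{-25918 - 144416} = \frac{374269 + 266616}{-25918 - 144416} = \frac{640885}{-170334} = 640885 \left(- \frac{1}{170334}\right) = - \frac{640885}{170334}$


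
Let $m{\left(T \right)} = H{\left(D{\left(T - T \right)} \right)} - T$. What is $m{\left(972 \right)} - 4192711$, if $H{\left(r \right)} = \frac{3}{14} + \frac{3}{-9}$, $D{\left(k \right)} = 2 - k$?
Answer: $- \frac{176134691}{42} \approx -4.1937 \cdot 10^{6}$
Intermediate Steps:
$H{\left(r \right)} = - \frac{5}{42}$ ($H{\left(r \right)} = 3 \cdot \frac{1}{14} + 3 \left(- \frac{1}{9}\right) = \frac{3}{14} - \frac{1}{3} = - \frac{5}{42}$)
$m{\left(T \right)} = - \frac{5}{42} - T$
$m{\left(972 \right)} - 4192711 = \left(- \frac{5}{42} - 972\right) - 4192711 = - \frac{40829}{42} - 4192711 = - \frac{176134691}{42}$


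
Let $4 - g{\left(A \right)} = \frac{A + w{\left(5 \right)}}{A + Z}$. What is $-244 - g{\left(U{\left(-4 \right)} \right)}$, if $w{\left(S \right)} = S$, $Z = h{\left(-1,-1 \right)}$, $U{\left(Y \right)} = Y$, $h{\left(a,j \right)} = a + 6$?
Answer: $-247$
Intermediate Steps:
$h{\left(a,j \right)} = 6 + a$
$Z = 5$ ($Z = 6 - 1 = 5$)
$g{\left(A \right)} = 3$ ($g{\left(A \right)} = 4 - \frac{A + 5}{A + 5} = 4 - \frac{5 + A}{5 + A} = 4 - 1 = 3$)
$-244 - g{\left(U{\left(-4 \right)} \right)} = -244 - 3 = -247$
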